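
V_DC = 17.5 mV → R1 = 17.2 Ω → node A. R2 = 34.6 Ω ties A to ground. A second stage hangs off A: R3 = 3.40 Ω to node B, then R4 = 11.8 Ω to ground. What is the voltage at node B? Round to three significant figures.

Looking into the second stage from A: R3 + R4 = 15.20 Ω appears in parallel with R2.
Effective lower resistance at A: R2 ‖ 15.20 = 10.56 Ω.
So V_A = 17.5 × 0.3804 = 6.657 mV.
Stage 2 is unloaded, so V_B = V_A · R4/(R3+R4) = 6.657 × 11.8/15.20 = 5.168 mV.

V_B ≈ 5.17 mV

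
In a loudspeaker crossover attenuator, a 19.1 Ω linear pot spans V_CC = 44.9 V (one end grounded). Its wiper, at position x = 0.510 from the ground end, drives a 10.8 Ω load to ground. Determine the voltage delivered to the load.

The pot divides into 9.359 Ω above the wiper and 9.741 Ω below.
Lower segment in parallel with the load: 9.741 ‖ 10.8 = 5.122 Ω.
Loaded-divider output: V_out = 44.9 × 0.3537 = 15.88 V.

V_out ≈ 15.9 V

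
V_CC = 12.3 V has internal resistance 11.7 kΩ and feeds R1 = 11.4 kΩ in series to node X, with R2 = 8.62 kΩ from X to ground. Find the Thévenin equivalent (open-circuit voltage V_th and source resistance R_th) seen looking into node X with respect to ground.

R1' = 11.7 + 11.4 = 23.10 kΩ (source resistance + R1).
With X open, the divider is unloaded: V_th = 12.3 × 8.62/31.72 = 3.343 V.
Zeroing V_CC shorts the top of R1' to ground, so R_th = R1' ‖ R2 = 6.277 kΩ.

V_th ≈ 3.34 V, R_th ≈ 6.28 kΩ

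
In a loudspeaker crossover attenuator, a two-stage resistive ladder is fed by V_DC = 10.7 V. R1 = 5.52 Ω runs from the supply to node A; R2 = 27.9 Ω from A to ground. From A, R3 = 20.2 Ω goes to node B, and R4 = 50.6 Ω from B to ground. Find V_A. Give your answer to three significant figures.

Looking into the second stage from A: R3 + R4 = 70.80 Ω appears in parallel with R2.
Effective lower resistance at A: R2 ‖ 70.80 = 20.01 Ω.
V_A = 10.7 × 20.01/(5.52 + 20.01) = 8.387 V.

V_A ≈ 8.39 V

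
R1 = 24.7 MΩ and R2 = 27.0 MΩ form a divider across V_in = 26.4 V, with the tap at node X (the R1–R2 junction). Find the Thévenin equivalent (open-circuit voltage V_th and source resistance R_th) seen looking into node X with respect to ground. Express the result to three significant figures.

V_th ≈ 13.8 V, R_th ≈ 12.9 MΩ

V_th is the unloaded tap voltage: V_in · R2/(R1+R2) = 26.4 × 0.5222 = 13.79 V.
Zeroing V_in shorts the top of R1 to ground, so R_th = R1 ‖ R2 = 12.90 MΩ.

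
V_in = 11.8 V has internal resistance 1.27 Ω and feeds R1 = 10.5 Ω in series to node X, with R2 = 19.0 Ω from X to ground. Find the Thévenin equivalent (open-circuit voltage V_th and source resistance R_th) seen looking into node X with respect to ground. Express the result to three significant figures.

V_th ≈ 7.29 V, R_th ≈ 7.27 Ω

R1' = 1.27 + 10.5 = 11.77 Ω (source resistance + R1).
V_th is the unloaded tap voltage: V_in · R2/(R1'+R2) = 11.8 × 0.6175 = 7.286 V.
With V_in suppressed (replaced by a short), R_th = R1' ‖ R2 = (11.77 × 19.0)/(11.77 + 19.0) = 7.268 Ω.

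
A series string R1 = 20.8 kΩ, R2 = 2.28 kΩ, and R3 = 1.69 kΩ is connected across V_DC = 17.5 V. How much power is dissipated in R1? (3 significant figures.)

The common current is I = 17.5/24.77 = 0.7065 mA.
P = I²R = 0.4991 × 20.8 = 10.38 mW.

P ≈ 10.4 mW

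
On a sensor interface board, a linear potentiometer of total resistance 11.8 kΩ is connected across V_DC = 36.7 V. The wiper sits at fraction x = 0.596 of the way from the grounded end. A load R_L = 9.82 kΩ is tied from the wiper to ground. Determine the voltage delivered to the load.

V_out ≈ 17.0 V

The pot divides into 4.767 kΩ above the wiper and 7.033 kΩ below.
(x·R_p) ‖ R_L = 4.098 kΩ.
Loaded-divider output: V_out = 36.7 × 0.4623 = 16.96 V.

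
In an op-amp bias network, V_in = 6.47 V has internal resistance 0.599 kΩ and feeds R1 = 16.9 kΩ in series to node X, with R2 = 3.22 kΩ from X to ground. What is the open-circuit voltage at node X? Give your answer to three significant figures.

R1' = 0.599 + 16.9 = 17.50 kΩ (source resistance + R1).
With X open, the divider is unloaded: V_th = 6.47 × 3.22/20.72 = 1.006 V.

V_th ≈ 1.01 V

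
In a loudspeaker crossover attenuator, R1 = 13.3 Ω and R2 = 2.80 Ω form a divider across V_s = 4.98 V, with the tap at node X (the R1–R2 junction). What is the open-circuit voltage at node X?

V_th ≈ 0.866 V

With X open, the divider is unloaded: V_th = 4.98 × 2.80/16.10 = 0.8661 V.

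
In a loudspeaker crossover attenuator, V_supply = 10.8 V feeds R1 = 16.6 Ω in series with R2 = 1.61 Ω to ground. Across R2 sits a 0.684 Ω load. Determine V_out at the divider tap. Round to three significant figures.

First combine the lower leg with the load: R2 ‖ R_L = 0.4801 Ω.
Now apply the divider: V_out = 10.8 × 0.02811 = 0.3035 V.
(Unloaded it would be 0.955 V; the load pulls it down.)

V_out ≈ 0.304 V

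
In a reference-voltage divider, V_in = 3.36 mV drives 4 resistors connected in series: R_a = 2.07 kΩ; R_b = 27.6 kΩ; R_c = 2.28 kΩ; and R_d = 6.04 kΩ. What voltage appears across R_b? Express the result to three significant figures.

V ≈ 2.44 mV

ΣR = 2.07 + 27.6 + 2.28 + 6.04 = 37.99 kΩ.
By the voltage-divider rule, V = 3.36 × 27.60/37.99 = 2.441 mV.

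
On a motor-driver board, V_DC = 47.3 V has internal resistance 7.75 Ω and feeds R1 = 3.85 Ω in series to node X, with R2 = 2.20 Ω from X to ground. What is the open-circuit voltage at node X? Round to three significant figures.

R1' = 7.75 + 3.85 = 11.60 Ω (source resistance + R1).
With X open, the divider is unloaded: V_th = 47.3 × 2.20/13.80 = 7.541 V.

V_th ≈ 7.54 V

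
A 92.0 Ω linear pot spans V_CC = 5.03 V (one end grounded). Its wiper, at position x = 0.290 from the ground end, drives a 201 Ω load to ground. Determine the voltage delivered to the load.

Lower segment x·R_p = 26.68 Ω; upper segment (1−x)·R_p = 65.32 Ω.
(x·R_p) ‖ R_L = 23.55 Ω.
Loaded-divider output: V_out = 5.03 × 0.2650 = 1.333 V.
(Unloaded: V_out = x·V_CC = 1.46 V.)

V_out ≈ 1.33 V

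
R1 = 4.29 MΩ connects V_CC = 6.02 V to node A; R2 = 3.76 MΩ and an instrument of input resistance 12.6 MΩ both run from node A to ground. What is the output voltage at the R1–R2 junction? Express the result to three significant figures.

The load sits in parallel with R2, giving an effective lower resistance R2' = R2·R_L/(R2+R_L) = 2.896 MΩ.
Now apply the divider: V_out = 6.02 × 0.4030 = 2.426 V.

V_out ≈ 2.43 V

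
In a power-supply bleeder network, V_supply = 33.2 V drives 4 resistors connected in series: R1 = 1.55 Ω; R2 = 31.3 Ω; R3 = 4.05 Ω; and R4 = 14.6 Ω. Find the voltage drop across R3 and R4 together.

V ≈ 12.0 V

ΣR = 1.55 + 31.3 + 4.05 + 14.6 = 51.50 Ω.
R_{R3..R4} = 4.05 + 14.6 = 18.65 Ω.
V = V_supply · R/ΣR = 33.2 × 0.3621 = 12.02 V.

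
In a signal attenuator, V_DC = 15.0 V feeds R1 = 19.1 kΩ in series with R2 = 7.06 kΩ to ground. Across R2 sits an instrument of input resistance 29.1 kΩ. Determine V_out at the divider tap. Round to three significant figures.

V_out ≈ 3.44 V

First combine the lower leg with the load: R2 ‖ R_L = 5.682 kΩ.
Voltage divider with the loaded lower leg: V_out = 15.0 × 5.682/(19.1 + 5.682) = 15.0 × 0.2293 = 3.439 V.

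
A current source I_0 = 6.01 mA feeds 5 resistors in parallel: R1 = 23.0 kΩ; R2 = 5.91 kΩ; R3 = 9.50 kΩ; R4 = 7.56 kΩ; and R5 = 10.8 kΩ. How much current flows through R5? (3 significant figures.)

I ≈ 1.03 mA

Conductances: ΣG = 1/23.0 + 1/5.91 + 1/9.50 + 1/7.56 + 1/10.8 = 0.5428 (1/kΩ).
R5 takes the fraction G_k/ΣG = 0.09259/0.5428 = 0.1706, so I = 6.01 × 0.1706 = 1.025 mA.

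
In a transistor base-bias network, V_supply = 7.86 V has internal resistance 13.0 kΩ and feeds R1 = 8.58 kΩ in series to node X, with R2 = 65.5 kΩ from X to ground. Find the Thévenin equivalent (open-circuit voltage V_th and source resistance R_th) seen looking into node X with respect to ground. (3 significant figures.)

V_th ≈ 5.91 V, R_th ≈ 16.2 kΩ

R1' = 13.0 + 8.58 = 21.58 kΩ (source resistance + R1).
With X open, the divider is unloaded: V_th = 7.86 × 65.5/87.08 = 5.912 V.
With V_supply suppressed (replaced by a short), R_th = R1' ‖ R2 = (21.58 × 65.5)/(21.58 + 65.5) = 16.23 kΩ.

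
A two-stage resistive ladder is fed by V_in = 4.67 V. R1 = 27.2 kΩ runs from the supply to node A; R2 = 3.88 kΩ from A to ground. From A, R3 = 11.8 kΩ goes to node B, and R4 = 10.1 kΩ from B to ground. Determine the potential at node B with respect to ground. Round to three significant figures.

The second stage (R3 + R4 = 21.90 kΩ) loads node A in parallel with R2.
Effective lower resistance at A: R2 ‖ 21.90 = 3.296 kΩ.
V_A = 4.67 × 3.296/(27.2 + 3.296) = 0.5047 V.
Stage 2 is unloaded, so V_B = V_A · R4/(R3+R4) = 0.5047 × 10.1/21.90 = 0.2328 V.

V_B ≈ 0.233 V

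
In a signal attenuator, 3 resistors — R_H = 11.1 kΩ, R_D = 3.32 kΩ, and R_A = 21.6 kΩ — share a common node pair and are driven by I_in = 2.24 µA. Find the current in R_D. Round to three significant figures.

Total conductance ΣG = 1/11.1 + 1/3.32 + 1/21.6 = 0.4376 (units of 1/kΩ).
R_D takes the fraction G_k/ΣG = 0.3012/0.4376 = 0.6883, so I = 2.24 × 0.6883 = 1.542 µA.

I ≈ 1.54 µA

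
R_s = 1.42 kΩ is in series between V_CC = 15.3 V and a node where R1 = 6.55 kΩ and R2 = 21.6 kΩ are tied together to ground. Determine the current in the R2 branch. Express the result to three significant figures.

Parallel bank: R_p = 1/(1/6.55 + 1/21.6) = 5.026 kΩ.
V_A by voltage divider: V_A = 15.3 × 5.026/(1.42 + 5.026) = 11.93 V.
Branch current I = V_A/R2 = 11.93/21.6 = 0.5523 mA.
(Equivalently: I_total = 2.374 mA, then current-divider fraction G_k/ΣG = 0.2327.)

I ≈ 0.552 mA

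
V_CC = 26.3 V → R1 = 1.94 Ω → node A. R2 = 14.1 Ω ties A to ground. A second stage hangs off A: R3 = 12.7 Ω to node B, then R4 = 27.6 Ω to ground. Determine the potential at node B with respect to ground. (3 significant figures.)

The second stage (R3 + R4 = 40.30 Ω) loads node A in parallel with R2.
R2 ‖ (R3+R4) = 10.45 Ω.
First divider: V_A = V_CC · 10.45/(1.94 + 10.45) = 22.18 V.
Stage 2 is unloaded, so V_B = V_A · R4/(R3+R4) = 22.18 × 27.6/40.30 = 15.19 V.

V_B ≈ 15.2 V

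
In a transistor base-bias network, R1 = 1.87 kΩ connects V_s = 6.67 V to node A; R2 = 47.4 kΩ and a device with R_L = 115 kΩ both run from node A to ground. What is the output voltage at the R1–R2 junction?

The load sits in parallel with R2, giving an effective lower resistance R2' = R2·R_L/(R2+R_L) = 33.57 kΩ.
Then V_out = V_s · R2'/(R1 + R2') = 6.67 × 33.57/35.44 = 6.318 V.

V_out ≈ 6.32 V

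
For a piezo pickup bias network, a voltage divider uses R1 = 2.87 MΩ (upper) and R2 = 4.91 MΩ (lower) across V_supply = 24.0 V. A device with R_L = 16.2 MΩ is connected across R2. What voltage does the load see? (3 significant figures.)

R2 ‖ R_L = (4.91 × 16.2)/(4.91 + 16.2) = 3.768 MΩ.
Then V_out = V_supply · R2'/(R1 + R2') = 24.0 × 3.768/6.638 = 13.62 V.
(Unloaded it would be 15.1 V; the load pulls it down.)

V_out ≈ 13.6 V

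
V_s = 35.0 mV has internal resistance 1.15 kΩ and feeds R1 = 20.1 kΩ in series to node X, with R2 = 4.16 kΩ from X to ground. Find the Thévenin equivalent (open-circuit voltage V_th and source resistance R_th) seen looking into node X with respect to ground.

R1' = 1.15 + 20.1 = 21.25 kΩ (source resistance + R1).
With X open, the divider is unloaded: V_th = 35.0 × 4.16/25.41 = 5.730 mV.
With V_s suppressed (replaced by a short), R_th = R1' ‖ R2 = (21.25 × 4.16)/(21.25 + 4.16) = 3.479 kΩ.

V_th ≈ 5.73 mV, R_th ≈ 3.48 kΩ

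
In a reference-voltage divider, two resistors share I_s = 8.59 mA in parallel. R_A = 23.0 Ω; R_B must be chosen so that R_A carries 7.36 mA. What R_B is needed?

R_B ≈ 138 Ω

Two-branch current divider: I_A = I_s · R_B/(R_A + R_B).
With f = 0.8568, R_B = R_A · f/(1−f) = 23.0 × 5.984 = 137.6 Ω.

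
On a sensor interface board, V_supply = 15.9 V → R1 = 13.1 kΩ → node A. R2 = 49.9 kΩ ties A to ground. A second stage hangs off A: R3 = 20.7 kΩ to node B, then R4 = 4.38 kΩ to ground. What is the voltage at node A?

Node A sees R2 in parallel with the series input of stage 2, R3 + R4 = 25.08 kΩ.
R2 ‖ (R3+R4) = 16.69 kΩ.
First divider: V_A = V_supply · 16.69/(13.1 + 16.69) = 8.908 V.

V_A ≈ 8.91 V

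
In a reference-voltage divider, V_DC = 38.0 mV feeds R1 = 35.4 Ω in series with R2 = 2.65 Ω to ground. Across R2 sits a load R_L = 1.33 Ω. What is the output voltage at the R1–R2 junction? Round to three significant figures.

The load sits in parallel with R2, giving an effective lower resistance R2' = R2·R_L/(R2+R_L) = 0.8856 Ω.
Now apply the divider: V_out = 38.0 × 0.02441 = 0.9274 mV.

V_out ≈ 0.927 mV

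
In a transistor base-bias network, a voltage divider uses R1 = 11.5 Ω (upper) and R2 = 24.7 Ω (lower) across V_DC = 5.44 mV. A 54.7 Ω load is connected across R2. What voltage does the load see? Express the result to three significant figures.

The load sits in parallel with R2, giving an effective lower resistance R2' = R2·R_L/(R2+R_L) = 17.02 Ω.
Then V_out = V_DC · R2'/(R1 + R2') = 5.44 × 17.02/28.52 = 3.246 mV.
(Unloaded it would be 3.71 mV; the load pulls it down.)

V_out ≈ 3.25 mV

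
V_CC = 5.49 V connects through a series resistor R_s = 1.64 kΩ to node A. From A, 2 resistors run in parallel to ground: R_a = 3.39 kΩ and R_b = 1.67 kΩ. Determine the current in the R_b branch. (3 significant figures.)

Equivalent of the parallel group: R_p = 1.119 kΩ.
V_A by voltage divider: V_A = 5.49 × 1.119/(1.64 + 1.119) = 2.226 V.
Branch current I = V_A/R_b = 2.226/1.67 = 1.333 mA.
(Equivalently: I_total = 1.990 mA, then current-divider fraction G_k/ΣG = 0.6700.)

I ≈ 1.33 mA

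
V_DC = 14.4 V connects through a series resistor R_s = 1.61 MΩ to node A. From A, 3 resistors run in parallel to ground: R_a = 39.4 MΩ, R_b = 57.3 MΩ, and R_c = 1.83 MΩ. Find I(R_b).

Parallel bank: R_p = 1/(1/39.4 + 1/57.3 + 1/1.83) = 1.697 MΩ.
V_A = 14.4 × 1.697/3.307 = 7.389 V.
Branch current I = V_A/R_b = 7.389/57.3 = 0.1290 µA.

I ≈ 0.129 µA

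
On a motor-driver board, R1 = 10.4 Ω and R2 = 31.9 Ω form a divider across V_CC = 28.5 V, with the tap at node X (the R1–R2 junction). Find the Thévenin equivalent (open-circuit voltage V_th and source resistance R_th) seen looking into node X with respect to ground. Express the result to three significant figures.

V_th ≈ 21.5 V, R_th ≈ 7.84 Ω

With X open, the divider is unloaded: V_th = 28.5 × 31.9/42.30 = 21.49 V.
Zeroing V_CC shorts the top of R1 to ground, so R_th = R1 ‖ R2 = 7.843 Ω.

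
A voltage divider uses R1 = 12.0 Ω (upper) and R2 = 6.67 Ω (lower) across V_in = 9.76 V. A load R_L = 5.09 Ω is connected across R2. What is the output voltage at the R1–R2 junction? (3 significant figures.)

R2 ‖ R_L = (6.67 × 5.09)/(6.67 + 5.09) = 2.887 Ω.
Then V_out = V_in · R2'/(R1 + R2') = 9.76 × 2.887/14.89 = 1.893 V.

V_out ≈ 1.89 V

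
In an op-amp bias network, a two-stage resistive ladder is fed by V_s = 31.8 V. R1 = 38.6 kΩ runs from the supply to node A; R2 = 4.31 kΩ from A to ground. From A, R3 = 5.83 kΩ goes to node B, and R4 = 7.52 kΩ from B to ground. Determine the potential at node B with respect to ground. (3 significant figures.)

The second stage (R3 + R4 = 13.35 kΩ) loads node A in parallel with R2.
Effective lower resistance at A: R2 ‖ 13.35 = 3.258 kΩ.
So V_A = 31.8 × 0.07784 = 2.475 V.
V_B = V_A × 0.5633 = 1.394 V.

V_B ≈ 1.39 V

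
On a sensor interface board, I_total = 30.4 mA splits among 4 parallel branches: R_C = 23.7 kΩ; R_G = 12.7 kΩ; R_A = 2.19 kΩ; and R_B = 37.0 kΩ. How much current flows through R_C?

I ≈ 2.12 mA

Conductances: ΣG = 1/23.7 + 1/12.7 + 1/2.19 + 1/37.0 = 0.6046 (1/kΩ).
R_C takes the fraction G_k/ΣG = 0.04219/0.6046 = 0.06979, so I = 30.4 × 0.06979 = 2.122 mA.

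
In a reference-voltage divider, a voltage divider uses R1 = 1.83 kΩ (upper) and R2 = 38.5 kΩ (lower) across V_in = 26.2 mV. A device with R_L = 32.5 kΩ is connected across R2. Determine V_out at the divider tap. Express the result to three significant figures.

V_out ≈ 23.7 mV

The load sits in parallel with R2, giving an effective lower resistance R2' = R2·R_L/(R2+R_L) = 17.62 kΩ.
Voltage divider with the loaded lower leg: V_out = 26.2 × 17.62/(1.83 + 17.62) = 26.2 × 0.9059 = 23.74 mV.
(Unloaded it would be 25.0 mV; the load pulls it down.)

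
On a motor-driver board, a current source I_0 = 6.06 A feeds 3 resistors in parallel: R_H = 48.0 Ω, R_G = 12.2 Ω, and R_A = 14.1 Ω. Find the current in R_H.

ΣG = 1/48.0 + 1/12.2 + 1/14.1 = 0.1737.
R_H takes the fraction G_k/ΣG = 0.02083/0.1737 = 0.1199, so I = 6.06 × 0.1199 = 0.7267 A.

I ≈ 0.727 A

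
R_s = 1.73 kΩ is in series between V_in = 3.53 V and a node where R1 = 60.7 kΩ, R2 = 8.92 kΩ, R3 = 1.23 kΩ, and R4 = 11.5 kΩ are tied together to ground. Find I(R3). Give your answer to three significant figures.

I ≈ 1.03 mA

Combine the parallel branches: R_p = (1/60.7 + 1/8.92 + 1/1.23 + 1/11.5)⁻¹ = 0.9722 kΩ.
Node voltage V_A = V_in · R_p/(R_s + R_p) = 3.53 × 0.3598 = 1.270 V.
Branch current I = V_A/R3 = 1.270/1.23 = 1.033 mA.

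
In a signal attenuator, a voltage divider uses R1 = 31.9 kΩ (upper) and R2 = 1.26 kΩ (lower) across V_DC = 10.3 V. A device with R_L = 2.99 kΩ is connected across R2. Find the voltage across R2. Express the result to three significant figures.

The load sits in parallel with R2, giving an effective lower resistance R2' = R2·R_L/(R2+R_L) = 0.8864 kΩ.
Now apply the divider: V_out = 10.3 × 0.02704 = 0.2785 V.

V_out ≈ 0.278 V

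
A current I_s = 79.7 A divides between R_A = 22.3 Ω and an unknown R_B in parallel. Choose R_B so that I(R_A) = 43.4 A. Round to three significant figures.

R_B ≈ 26.7 Ω

Two-branch current divider: I_A = I_s · R_B/(R_A + R_B).
43.4/79.7 = R_B/(R_A + R_B) → R_B = R_A · (0.5445)/(1 − 0.5445) = 22.3 × 1.196 = 26.66 Ω.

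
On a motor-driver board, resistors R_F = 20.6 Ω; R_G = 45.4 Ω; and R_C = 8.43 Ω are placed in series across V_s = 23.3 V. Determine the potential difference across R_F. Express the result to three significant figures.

V ≈ 6.45 V

ΣR = 20.6 + 45.4 + 8.43 = 74.43 Ω.
V = V_s · R/ΣR = 23.3 × 0.2768 = 6.449 V.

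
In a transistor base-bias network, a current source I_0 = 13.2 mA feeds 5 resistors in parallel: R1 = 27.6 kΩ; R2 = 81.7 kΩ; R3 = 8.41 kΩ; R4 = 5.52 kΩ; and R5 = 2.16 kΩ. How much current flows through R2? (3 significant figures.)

I ≈ 0.199 mA

Total conductance ΣG = 1/27.6 + 1/81.7 + 1/8.41 + 1/5.52 + 1/2.16 = 0.8115 (units of 1/kΩ).
R2 takes the fraction G_k/ΣG = 0.01224/0.8115 = 0.01508, so I = 13.2 × 0.01508 = 0.1991 mA.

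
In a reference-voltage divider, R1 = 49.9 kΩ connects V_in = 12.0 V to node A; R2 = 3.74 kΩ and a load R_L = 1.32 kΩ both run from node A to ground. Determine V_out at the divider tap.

V_out ≈ 0.230 V

First combine the lower leg with the load: R2 ‖ R_L = 0.9757 kΩ.
Voltage divider with the loaded lower leg: V_out = 12.0 × 0.9757/(49.9 + 0.9757) = 12.0 × 0.01918 = 0.2301 V.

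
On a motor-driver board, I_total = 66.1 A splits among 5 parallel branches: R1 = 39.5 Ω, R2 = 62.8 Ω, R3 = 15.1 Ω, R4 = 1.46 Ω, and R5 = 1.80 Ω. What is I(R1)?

Conductances: ΣG = 1/39.5 + 1/62.8 + 1/15.1 + 1/1.46 + 1/1.80 = 1.348 (1/Ω).
R1 takes the fraction G_k/ΣG = 0.02532/1.348 = 0.01878, so I = 66.1 × 0.01878 = 1.241 A.

I ≈ 1.24 A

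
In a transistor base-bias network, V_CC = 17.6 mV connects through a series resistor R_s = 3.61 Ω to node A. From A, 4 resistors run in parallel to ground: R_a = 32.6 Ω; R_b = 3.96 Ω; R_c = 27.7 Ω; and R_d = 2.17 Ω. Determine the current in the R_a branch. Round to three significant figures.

Combine the parallel branches: R_p = (1/32.6 + 1/3.96 + 1/27.7 + 1/2.17)⁻¹ = 1.282 Ω.
V_A = 17.6 × 1.282/4.892 = 4.612 mV.
Branch current I = V_A/R_a = 4.612/32.6 = 0.1415 mA.

I ≈ 0.141 mA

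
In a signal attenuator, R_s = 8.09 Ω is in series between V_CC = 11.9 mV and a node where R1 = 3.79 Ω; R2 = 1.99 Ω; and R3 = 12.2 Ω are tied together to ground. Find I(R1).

I ≈ 0.399 mA

Combine the parallel branches: R_p = (1/3.79 + 1/1.99 + 1/12.2)⁻¹ = 1.179 Ω.
Node voltage V_A = V_CC · R_p/(R_s + R_p) = 11.9 × 0.1272 = 1.513 mV.
I(R1) = V_A / R1 = 1.513/3.79 = 0.3993 mA.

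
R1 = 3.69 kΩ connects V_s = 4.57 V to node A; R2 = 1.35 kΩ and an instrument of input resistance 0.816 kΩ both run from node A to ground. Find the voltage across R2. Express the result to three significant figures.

First combine the lower leg with the load: R2 ‖ R_L = 0.5086 kΩ.
Then V_out = V_s · R2'/(R1 + R2') = 4.57 × 0.5086/4.199 = 0.5536 V.
(Unloaded it would be 1.22 V; the load pulls it down.)

V_out ≈ 0.554 V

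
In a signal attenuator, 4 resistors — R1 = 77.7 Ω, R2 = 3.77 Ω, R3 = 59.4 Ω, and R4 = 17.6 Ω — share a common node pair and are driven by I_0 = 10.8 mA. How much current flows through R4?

Total conductance ΣG = 1/77.7 + 1/3.77 + 1/59.4 + 1/17.6 = 0.3518 (units of 1/Ω).
Current divider: I(R4) = I_0 · G_k/ΣG = 10.8 × (0.05682/0.3518) = 10.8 × 0.1615 = 1.744 mA.

I ≈ 1.74 mA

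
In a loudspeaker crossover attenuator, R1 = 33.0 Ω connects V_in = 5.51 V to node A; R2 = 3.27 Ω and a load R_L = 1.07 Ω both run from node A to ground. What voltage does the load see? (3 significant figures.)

The load sits in parallel with R2, giving an effective lower resistance R2' = R2·R_L/(R2+R_L) = 0.8062 Ω.
Now apply the divider: V_out = 5.51 × 0.02385 = 0.1314 V.

V_out ≈ 0.131 V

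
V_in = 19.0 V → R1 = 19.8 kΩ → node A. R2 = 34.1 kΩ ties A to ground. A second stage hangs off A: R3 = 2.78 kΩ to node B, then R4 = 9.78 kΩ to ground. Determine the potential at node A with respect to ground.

The second stage (R3 + R4 = 12.56 kΩ) loads node A in parallel with R2.
Effective lower resistance at A: R2 ‖ 12.56 = 9.179 kΩ.
V_A = 19.0 × 9.179/(19.8 + 9.179) = 6.018 V.

V_A ≈ 6.02 V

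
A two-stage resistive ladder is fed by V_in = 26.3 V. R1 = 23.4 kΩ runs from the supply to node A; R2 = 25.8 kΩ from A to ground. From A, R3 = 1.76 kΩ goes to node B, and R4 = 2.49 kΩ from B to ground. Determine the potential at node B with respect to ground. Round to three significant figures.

V_B ≈ 2.08 V

Looking into the second stage from A: R3 + R4 = 4.250 kΩ appears in parallel with R2.
R2 ‖ (R3+R4) = 3.649 kΩ.
First divider: V_A = V_in · 3.649/(23.4 + 3.649) = 3.548 V.
Stage 2 is unloaded, so V_B = V_A · R4/(R3+R4) = 3.548 × 2.49/4.250 = 2.079 V.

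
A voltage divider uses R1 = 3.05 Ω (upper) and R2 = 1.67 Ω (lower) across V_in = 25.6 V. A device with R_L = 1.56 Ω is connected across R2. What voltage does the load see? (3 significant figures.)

V_out ≈ 5.35 V

The load sits in parallel with R2, giving an effective lower resistance R2' = R2·R_L/(R2+R_L) = 0.8066 Ω.
Then V_out = V_in · R2'/(R1 + R2') = 25.6 × 0.8066/3.857 = 5.354 V.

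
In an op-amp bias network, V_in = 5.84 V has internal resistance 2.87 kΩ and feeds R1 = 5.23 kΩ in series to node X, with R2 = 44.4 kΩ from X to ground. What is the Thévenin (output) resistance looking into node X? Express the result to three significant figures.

R_th ≈ 6.85 kΩ

R1' = 2.87 + 5.23 = 8.100 kΩ (source resistance + R1).
With V_in suppressed (replaced by a short), R_th = R1' ‖ R2 = (8.100 × 44.4)/(8.100 + 44.4) = 6.850 kΩ.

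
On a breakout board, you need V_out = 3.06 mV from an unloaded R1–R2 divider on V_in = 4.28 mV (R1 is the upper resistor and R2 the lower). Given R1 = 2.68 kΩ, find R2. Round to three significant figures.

R2 ≈ 6.72 kΩ

Required fraction k = V_out/V_in = 0.7150.
Rearranging, R2 = R1·k/(1−k) = 2.68 × 2.508 = 6.722 kΩ.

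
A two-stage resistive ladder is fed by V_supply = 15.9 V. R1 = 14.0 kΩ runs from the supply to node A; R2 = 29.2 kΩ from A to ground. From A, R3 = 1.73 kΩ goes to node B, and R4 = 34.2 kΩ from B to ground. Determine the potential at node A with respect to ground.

Looking into the second stage from A: R3 + R4 = 35.93 kΩ appears in parallel with R2.
R2 ‖ (R3+R4) = 16.11 kΩ.
So V_A = 15.9 × 0.5350 = 8.507 V.

V_A ≈ 8.51 V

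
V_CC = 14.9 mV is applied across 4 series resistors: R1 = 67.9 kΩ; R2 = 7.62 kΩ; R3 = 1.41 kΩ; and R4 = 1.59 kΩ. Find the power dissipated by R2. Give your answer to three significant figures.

ΣR = 78.52 kΩ → I = 14.9/78.52 = 0.1898 µA.
P(R2) = I²·R2 = (0.1898)² × 7.62 = 0.2744 nW.

P ≈ 0.274 nW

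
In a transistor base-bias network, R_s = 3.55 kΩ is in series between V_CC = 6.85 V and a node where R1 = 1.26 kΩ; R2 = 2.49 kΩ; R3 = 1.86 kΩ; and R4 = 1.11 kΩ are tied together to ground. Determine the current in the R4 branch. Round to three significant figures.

I ≈ 0.596 mA

Equivalent of the parallel group: R_p = 0.3797 kΩ.
Node voltage V_A = V_CC · R_p/(R_s + R_p) = 6.85 × 0.09662 = 0.6618 V.
I(R4) = V_A / R4 = 0.6618/1.11 = 0.5963 mA.
(Check via current divider: I_total = 1.743 mA; share G_k/ΣG = 0.3421 → same result.)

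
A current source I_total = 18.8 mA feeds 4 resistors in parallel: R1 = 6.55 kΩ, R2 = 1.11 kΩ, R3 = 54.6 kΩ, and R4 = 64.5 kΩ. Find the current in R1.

I ≈ 2.64 mA

ΣG = 1/6.55 + 1/1.11 + 1/54.6 + 1/64.5 = 1.087.
Current divider: I(R1) = I_total · G_k/ΣG = 18.8 × (0.1527/1.087) = 18.8 × 0.1404 = 2.640 mA.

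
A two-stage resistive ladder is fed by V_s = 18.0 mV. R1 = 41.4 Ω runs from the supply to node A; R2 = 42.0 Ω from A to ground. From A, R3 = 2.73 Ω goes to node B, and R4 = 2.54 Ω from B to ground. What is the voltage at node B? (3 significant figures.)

The second stage (R3 + R4 = 5.270 Ω) loads node A in parallel with R2.
Effective lower resistance at A: R2 ‖ 5.270 = 4.682 Ω.
First divider: V_A = V_s · 4.682/(41.4 + 4.682) = 1.829 mV.
V_B = V_A × 0.4820 = 0.8815 mV.

V_B ≈ 0.882 mV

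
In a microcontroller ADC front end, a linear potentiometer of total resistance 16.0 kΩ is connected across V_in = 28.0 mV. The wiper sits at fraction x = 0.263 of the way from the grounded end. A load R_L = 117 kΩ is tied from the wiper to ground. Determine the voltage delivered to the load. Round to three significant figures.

V_out ≈ 7.17 mV

The pot divides into 11.79 kΩ above the wiper and 4.208 kΩ below.
Lower segment in parallel with the load: 4.208 ‖ 117 = 4.062 kΩ.
V_out = 28.0 × 4.062/(11.79 + 4.062) = 7.174 mV.
(Unloaded: V_out = x·V_in = 7.36 mV.)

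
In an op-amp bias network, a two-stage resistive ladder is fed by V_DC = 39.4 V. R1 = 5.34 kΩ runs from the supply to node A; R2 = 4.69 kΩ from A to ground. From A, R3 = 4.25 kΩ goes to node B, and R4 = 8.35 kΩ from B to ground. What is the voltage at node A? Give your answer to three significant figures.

The second stage (R3 + R4 = 12.60 kΩ) loads node A in parallel with R2.
Effective lower resistance at A: R2 ‖ 12.60 = 3.418 kΩ.
V_A = 39.4 × 3.418/(5.34 + 3.418) = 15.38 V.

V_A ≈ 15.4 V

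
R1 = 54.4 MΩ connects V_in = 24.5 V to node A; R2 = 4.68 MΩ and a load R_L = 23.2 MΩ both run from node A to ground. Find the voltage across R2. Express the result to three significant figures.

V_out ≈ 1.64 V

The load sits in parallel with R2, giving an effective lower resistance R2' = R2·R_L/(R2+R_L) = 3.894 MΩ.
Voltage divider with the loaded lower leg: V_out = 24.5 × 3.894/(54.4 + 3.894) = 24.5 × 0.06681 = 1.637 V.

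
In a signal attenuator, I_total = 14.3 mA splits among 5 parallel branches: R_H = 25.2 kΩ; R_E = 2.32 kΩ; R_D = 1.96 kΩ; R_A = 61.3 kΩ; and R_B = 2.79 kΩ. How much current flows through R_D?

Total conductance ΣG = 1/25.2 + 1/2.32 + 1/1.96 + 1/61.3 + 1/2.79 = 1.356 (units of 1/kΩ).
R_D takes the fraction G_k/ΣG = 0.5102/1.356 = 0.3764, so I = 14.3 × 0.3764 = 5.382 mA.

I ≈ 5.38 mA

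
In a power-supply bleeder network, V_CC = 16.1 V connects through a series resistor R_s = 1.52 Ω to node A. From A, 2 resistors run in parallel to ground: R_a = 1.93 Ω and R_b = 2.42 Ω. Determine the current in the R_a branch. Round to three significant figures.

I ≈ 3.45 A

Combine the parallel branches: R_p = (1/1.93 + 1/2.42)⁻¹ = 1.074 Ω.
V_A = 16.1 × 1.074/2.594 = 6.665 V.
Branch current I = V_A/R_a = 6.665/1.93 = 3.453 A.
(Check via current divider: I_total = 6.207 A; share G_k/ΣG = 0.5563 → same result.)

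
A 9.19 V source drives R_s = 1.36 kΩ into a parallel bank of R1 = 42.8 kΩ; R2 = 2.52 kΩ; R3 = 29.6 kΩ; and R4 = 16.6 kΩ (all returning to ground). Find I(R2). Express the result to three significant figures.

I ≈ 2.15 mA

Parallel bank: R_p = 1/(1/42.8 + 1/2.52 + 1/29.6 + 1/16.6) = 1.945 kΩ.
V_A = 9.19 × 1.945/3.305 = 5.408 V.
I(R2) = V_A / R2 = 5.408/2.52 = 2.146 mA.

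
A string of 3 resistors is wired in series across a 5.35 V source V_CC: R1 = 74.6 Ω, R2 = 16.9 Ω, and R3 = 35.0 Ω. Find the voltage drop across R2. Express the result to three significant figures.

Series total: ΣR = 74.6 + 16.9 + 35.0 = 126.5 Ω.
V = V_CC · R/ΣR = 5.35 × 0.1336 = 0.7147 V.

V ≈ 0.715 V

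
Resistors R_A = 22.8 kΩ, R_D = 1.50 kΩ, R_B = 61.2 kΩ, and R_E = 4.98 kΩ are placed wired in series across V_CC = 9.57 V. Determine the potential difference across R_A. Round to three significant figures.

ΣR = 22.8 + 1.50 + 61.2 + 4.98 = 90.48 kΩ.
By the voltage-divider rule, V = 9.57 × 22.80/90.48 = 2.412 V.

V ≈ 2.41 V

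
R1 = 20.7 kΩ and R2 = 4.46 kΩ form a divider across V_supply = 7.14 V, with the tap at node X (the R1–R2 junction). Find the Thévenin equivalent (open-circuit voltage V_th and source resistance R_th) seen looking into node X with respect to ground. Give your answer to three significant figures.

V_th ≈ 1.27 V, R_th ≈ 3.67 kΩ

With X open, the divider is unloaded: V_th = 7.14 × 4.46/25.16 = 1.266 V.
With V_supply suppressed (replaced by a short), R_th = R1 ‖ R2 = (20.70 × 4.46)/(20.70 + 4.46) = 3.669 kΩ.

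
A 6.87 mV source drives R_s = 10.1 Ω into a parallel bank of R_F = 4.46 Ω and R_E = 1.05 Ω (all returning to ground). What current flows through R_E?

I ≈ 0.508 mA

Combine the parallel branches: R_p = (1/4.46 + 1/1.05)⁻¹ = 0.8499 Ω.
Node voltage V_A = V_in · R_p/(R_s + R_p) = 6.87 × 0.07762 = 0.5332 mV.
Branch current I = V_A/R_E = 0.5332/1.05 = 0.5078 mA.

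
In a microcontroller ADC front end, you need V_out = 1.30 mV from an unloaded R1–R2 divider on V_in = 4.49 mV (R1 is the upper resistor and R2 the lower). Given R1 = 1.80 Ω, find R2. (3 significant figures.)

V_out/V_in = R2/(R1+R2) = 0.2895.
R2 = R1 · 0.2895/(1 − 0.2895) = 0.7335 Ω.

R2 ≈ 0.734 Ω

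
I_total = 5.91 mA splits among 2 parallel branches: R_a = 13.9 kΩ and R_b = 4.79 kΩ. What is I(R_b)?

I ≈ 4.40 mA

For two parallel branches, I_k = I_total · (other R)/(sum of R).
So I = 5.91 × 13.9/18.69 = 4.395 mA.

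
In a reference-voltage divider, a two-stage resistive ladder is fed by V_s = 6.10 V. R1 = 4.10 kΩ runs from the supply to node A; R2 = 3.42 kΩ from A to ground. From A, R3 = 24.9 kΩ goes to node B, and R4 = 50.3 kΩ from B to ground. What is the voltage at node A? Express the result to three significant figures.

The second stage (R3 + R4 = 75.20 kΩ) loads node A in parallel with R2.
Effective lower resistance at A: R2 ‖ 75.20 = 3.271 kΩ.
First divider: V_A = V_s · 3.271/(4.10 + 3.271) = 2.707 V.

V_A ≈ 2.71 V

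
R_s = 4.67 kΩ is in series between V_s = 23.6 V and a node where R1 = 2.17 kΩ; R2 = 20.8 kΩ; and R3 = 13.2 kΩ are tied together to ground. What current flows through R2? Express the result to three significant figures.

I ≈ 0.304 mA

Parallel bank: R_p = 1/(1/2.17 + 1/20.8 + 1/13.2) = 1.710 kΩ.
V_A by voltage divider: V_A = 23.6 × 1.710/(4.67 + 1.710) = 6.326 V.
Branch current I = V_A/R2 = 6.326/20.8 = 0.3042 mA.
(Equivalently: I_total = 3.699 mA, then current-divider fraction G_k/ΣG = 0.08223.)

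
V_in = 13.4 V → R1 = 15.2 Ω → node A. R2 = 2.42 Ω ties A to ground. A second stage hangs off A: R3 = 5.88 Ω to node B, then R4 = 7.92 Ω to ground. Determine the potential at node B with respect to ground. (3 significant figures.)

V_B ≈ 0.917 V

Node A sees R2 in parallel with the series input of stage 2, R3 + R4 = 13.80 Ω.
R2 ‖ (R3+R4) = 2.059 Ω.
V_A = 13.4 × 2.059/(15.2 + 2.059) = 1.599 V.
V_B = V_A × 0.5739 = 0.9174 V.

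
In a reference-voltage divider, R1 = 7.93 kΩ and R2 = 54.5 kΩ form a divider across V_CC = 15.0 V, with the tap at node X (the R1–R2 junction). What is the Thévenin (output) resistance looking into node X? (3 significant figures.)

With V_CC suppressed (replaced by a short), R_th = R1 ‖ R2 = (7.930 × 54.5)/(7.930 + 54.5) = 6.923 kΩ.

R_th ≈ 6.92 kΩ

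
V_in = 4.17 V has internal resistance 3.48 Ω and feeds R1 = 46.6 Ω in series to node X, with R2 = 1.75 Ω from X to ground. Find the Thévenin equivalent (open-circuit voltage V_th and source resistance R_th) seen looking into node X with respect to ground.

V_th ≈ 0.141 V, R_th ≈ 1.69 Ω

R1' = 3.48 + 46.6 = 50.08 Ω (source resistance + R1).
Open-circuit (no load on X): V_th = V_in · R2/(R1' + R2) = 4.17 × 1.75/(50.08 + 1.75) = 0.1408 V.
Looking into X with the source shorted: R_th = R1'·R2/(R1'+R2) = 50.08 × 1.75/51.83 = 1.691 Ω.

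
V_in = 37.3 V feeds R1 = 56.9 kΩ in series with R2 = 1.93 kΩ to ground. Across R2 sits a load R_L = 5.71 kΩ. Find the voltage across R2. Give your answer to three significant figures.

V_out ≈ 0.922 V

First combine the lower leg with the load: R2 ‖ R_L = 1.442 kΩ.
Voltage divider with the loaded lower leg: V_out = 37.3 × 1.442/(56.9 + 1.442) = 37.3 × 0.02472 = 0.9222 V.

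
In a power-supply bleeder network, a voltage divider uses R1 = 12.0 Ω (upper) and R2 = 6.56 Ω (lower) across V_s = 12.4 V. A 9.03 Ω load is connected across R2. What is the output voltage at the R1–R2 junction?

The load sits in parallel with R2, giving an effective lower resistance R2' = R2·R_L/(R2+R_L) = 3.800 Ω.
Now apply the divider: V_out = 12.4 × 0.2405 = 2.982 V.

V_out ≈ 2.98 V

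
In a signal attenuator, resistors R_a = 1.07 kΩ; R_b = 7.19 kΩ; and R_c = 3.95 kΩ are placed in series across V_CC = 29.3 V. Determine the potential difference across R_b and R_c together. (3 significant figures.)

Series total: ΣR = 1.07 + 7.19 + 3.95 = 12.21 kΩ.
R_{R_b..R_c} = 7.19 + 3.95 = 11.14 kΩ.
V = V_CC · R/ΣR = 29.3 × 0.9124 = 26.73 V.

V ≈ 26.7 V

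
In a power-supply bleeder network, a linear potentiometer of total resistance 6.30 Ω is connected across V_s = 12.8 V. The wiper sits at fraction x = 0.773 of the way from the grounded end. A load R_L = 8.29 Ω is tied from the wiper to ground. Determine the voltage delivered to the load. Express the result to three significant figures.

V_out ≈ 8.73 V

The pot divides into 1.430 Ω above the wiper and 4.870 Ω below.
(x·R_p) ‖ R_L = 3.068 Ω.
Loaded-divider output: V_out = 12.8 × 0.6820 = 8.730 V.
(Unloaded: V_out = x·V_s = 9.89 V.)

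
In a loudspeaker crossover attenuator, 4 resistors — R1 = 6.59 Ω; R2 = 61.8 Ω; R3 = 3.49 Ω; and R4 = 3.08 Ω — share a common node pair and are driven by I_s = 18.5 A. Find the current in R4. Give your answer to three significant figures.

I ≈ 7.71 A

Conductances: ΣG = 1/6.59 + 1/61.8 + 1/3.49 + 1/3.08 = 0.7791 (1/Ω).
R4 takes the fraction G_k/ΣG = 0.3247/0.7791 = 0.4167, so I = 18.5 × 0.4167 = 7.709 A.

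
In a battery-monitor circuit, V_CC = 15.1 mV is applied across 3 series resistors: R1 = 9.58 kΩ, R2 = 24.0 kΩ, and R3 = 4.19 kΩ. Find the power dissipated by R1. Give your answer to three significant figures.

The common current is I = 15.1/37.77 = 0.3998 µA.
P = I²R = 0.1598 × 9.58 = 1.531 nW.

P ≈ 1.53 nW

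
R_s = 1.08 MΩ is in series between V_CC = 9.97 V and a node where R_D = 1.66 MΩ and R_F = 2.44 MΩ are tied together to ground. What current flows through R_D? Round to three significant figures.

Parallel bank: R_p = 1/(1/1.66 + 1/2.44) = 0.9879 MΩ.
V_A by voltage divider: V_A = 9.97 × 0.9879/(1.08 + 0.9879) = 4.763 V.
Branch current I = V_A/R_D = 4.763/1.66 = 2.869 µA.

I ≈ 2.87 µA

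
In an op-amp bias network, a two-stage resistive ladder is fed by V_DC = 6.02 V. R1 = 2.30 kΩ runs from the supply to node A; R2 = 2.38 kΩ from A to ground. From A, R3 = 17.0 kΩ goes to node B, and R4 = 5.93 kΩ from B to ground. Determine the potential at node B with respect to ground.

V_B ≈ 0.753 V

Node A sees R2 in parallel with the series input of stage 2, R3 + R4 = 22.93 kΩ.
R2 ‖ (R3+R4) = 2.156 kΩ.
First divider: V_A = V_DC · 2.156/(2.30 + 2.156) = 2.913 V.
Then the unloaded second divider: V_B = V_A × R4/(R3+R4) = 2.913 × 0.2586 = 0.7533 V.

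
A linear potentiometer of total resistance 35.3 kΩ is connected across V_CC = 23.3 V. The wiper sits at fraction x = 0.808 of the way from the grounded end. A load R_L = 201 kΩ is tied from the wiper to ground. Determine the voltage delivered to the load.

V_out ≈ 18.3 V

Split the track: R_lower = x·R_p = 28.52 kΩ, R_upper = (1−x)·R_p = 6.778 kΩ.
R_L loads the lower segment: effective lower R = 24.98 kΩ.
Loaded-divider output: V_out = 23.3 × 0.7866 = 18.33 V.
(Unloaded: V_out = x·V_CC = 18.8 V.)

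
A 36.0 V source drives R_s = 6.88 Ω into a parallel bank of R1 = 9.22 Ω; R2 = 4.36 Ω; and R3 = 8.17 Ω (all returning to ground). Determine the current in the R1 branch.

Parallel bank: R_p = 1/(1/9.22 + 1/4.36 + 1/8.17) = 2.173 Ω.
Node voltage V_A = V_supply · R_p/(R_s + R_p) = 36.0 × 0.2400 = 8.641 V.
I(R1) = V_A / R1 = 8.641/9.22 = 0.9372 A.

I ≈ 0.937 A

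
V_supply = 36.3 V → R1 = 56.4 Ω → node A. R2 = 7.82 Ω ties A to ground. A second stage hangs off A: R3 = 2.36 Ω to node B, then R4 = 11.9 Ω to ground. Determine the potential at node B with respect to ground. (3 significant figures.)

The second stage (R3 + R4 = 14.26 Ω) loads node A in parallel with R2.
R2 ‖ (R3+R4) = 5.050 Ω.
V_A = 36.3 × 5.050/(56.4 + 5.050) = 2.983 V.
Then the unloaded second divider: V_B = V_A × R4/(R3+R4) = 2.983 × 0.8345 = 2.490 V.

V_B ≈ 2.49 V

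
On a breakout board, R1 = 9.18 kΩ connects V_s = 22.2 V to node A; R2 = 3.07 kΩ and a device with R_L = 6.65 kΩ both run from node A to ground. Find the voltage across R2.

R2 ‖ R_L = (3.07 × 6.65)/(3.07 + 6.65) = 2.100 kΩ.
Now apply the divider: V_out = 22.2 × 0.1862 = 4.134 V.
(Unloaded it would be 5.56 V; the load pulls it down.)

V_out ≈ 4.13 V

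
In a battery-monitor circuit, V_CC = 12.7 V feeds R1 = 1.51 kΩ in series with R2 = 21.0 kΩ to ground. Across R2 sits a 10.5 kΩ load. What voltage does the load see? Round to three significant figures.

V_out ≈ 10.4 V

First combine the lower leg with the load: R2 ‖ R_L = 7.000 kΩ.
Now apply the divider: V_out = 12.7 × 0.8226 = 10.45 V.
(Unloaded it would be 11.8 V; the load pulls it down.)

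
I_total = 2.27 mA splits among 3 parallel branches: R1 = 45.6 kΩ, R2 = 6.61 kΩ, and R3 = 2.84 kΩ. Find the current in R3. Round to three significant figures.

Total conductance ΣG = 1/45.6 + 1/6.61 + 1/2.84 = 0.5253 (units of 1/kΩ).
R3 takes the fraction G_k/ΣG = 0.3521/0.5253 = 0.6703, so I = 2.27 × 0.6703 = 1.522 mA.

I ≈ 1.52 mA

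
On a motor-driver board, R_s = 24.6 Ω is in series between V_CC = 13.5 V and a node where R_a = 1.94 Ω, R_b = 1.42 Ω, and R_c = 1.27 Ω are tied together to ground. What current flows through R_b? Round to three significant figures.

I ≈ 0.189 A

Parallel bank: R_p = 1/(1/1.94 + 1/1.42 + 1/1.27) = 0.4982 Ω.
Node voltage V_A = V_CC · R_p/(R_s + R_p) = 13.5 × 0.01985 = 0.2680 V.
Branch current I = V_A/R_b = 0.2680/1.42 = 0.1887 A.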